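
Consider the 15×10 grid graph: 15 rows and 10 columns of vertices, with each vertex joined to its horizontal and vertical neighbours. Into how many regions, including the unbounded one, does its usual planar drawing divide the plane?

127

The grid has V = 15·10 = 150 vertices and E = 15·9 + 10·14 = 275 edges.
F = 2 − V + E = 2 − 150 + 275 = 127.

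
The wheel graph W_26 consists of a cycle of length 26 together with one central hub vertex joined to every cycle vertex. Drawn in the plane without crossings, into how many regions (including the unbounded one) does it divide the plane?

W_26 has V = 26 + 1 = 27 vertices and E = 2·26 = 52 edges.
By Euler's formula F = 2 − V + E = 2 − 27 + 52 = 27.

27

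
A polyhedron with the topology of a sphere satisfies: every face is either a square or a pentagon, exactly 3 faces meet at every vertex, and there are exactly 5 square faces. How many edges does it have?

Let x be the number of pentagons; then F = 5 + x.
Edge–face incidences: 2E = 4·5 + 5·x = 20 + 5x.
Every vertex has degree 3, so 3V = 2E.
Euler: V − E + F = 2 ⇒ (2E)/3 − E + (5 + x) = 2.
Multiply by 6: 2·(2E) − 3·(2E) + 6·(5 + x) = 12, i.e. 30 + 6x − (20 + 5x) = 12.
Collecting terms: x + 10 = 12, so x = 2.
Then 2E = 20 + 5·2 = 30, so E = 15, V = 2E/3 = 10, F = 5 + 2 = 7.

15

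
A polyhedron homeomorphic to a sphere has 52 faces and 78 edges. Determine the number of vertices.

28

Here V − E + F = 2.
V = 2 + E − F = 2 + 78 − 52 = 28.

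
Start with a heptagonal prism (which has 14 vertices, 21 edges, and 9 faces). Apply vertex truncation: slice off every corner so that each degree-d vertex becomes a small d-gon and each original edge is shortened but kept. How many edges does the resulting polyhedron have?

63

Truncation replaces each original edge-end by a new vertex, so V′ = 2E = 42.
Each original edge survives, and each old vertex of degree d contributes d new edges; summing degrees gives Σd = 2E, so E′ = E + 2E = 3E = 63.
Each original face survives and each original vertex becomes one new face: F′ = F + V = 23.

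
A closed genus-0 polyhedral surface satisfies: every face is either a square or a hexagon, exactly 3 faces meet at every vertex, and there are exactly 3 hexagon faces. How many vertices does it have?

14

Let x be the number of squares; then F = 3 + x.
Edge–face incidences: 2E = 6·3 + 4·x = 18 + 4x.
Every vertex has degree 3, so 3V = 2E.
Euler: V − E + F = 2 ⇒ (2E)/3 − E + (3 + x) = 2.
Multiply by 6: 2·(2E) − 3·(2E) + 6·(3 + x) = 12, i.e. 18 + 6x − (18 + 4x) = 12.
Collecting terms: 2x = 12, so x = 6.
Then 2E = 18 + 4·6 = 42, so E = 21, V = 2E/3 = 14, F = 3 + 6 = 9.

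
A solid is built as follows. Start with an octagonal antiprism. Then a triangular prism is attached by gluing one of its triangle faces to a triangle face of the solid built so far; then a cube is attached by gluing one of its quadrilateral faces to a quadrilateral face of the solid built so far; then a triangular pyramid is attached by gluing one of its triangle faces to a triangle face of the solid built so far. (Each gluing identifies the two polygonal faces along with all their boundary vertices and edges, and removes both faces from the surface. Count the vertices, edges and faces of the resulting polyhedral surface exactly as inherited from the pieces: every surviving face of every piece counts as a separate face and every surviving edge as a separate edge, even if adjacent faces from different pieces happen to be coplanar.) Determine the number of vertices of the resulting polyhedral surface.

An octagonal antiprism: V=16, E=32, F=18.
Attach a triangular prism (V=6, E=9, F=5) along a 3-gon: merge 3 vertices and 3 edges, delete both glued faces → V=19, E=38, F=21.
Attach a cube (V=8, E=12, F=6) along a 4-gon: merge 4 vertices and 4 edges, delete both glued faces → V=23, E=46, F=25.
Attach a triangular pyramid (V=4, E=6, F=4) along a 3-gon: merge 3 vertices and 3 edges, delete both glued faces → V=24, E=49, F=27.
Check: V − E + F = 24 − 49 + 27 = 2.

24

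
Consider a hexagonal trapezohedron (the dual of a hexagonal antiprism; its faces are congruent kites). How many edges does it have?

24

The n-trapezohedron (dual of the n-antiprism) has V = 2·6 + 2 = 14, E = 4·6 = 24, F = 2·6 = 12.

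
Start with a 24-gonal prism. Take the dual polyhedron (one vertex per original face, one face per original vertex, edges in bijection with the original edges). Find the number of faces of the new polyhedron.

48

The base solid has V = 48, E = 72, F = 26.
The dual swaps V and F and preserves E: V′ = F = 26, E′ = E = 72, F′ = V = 48.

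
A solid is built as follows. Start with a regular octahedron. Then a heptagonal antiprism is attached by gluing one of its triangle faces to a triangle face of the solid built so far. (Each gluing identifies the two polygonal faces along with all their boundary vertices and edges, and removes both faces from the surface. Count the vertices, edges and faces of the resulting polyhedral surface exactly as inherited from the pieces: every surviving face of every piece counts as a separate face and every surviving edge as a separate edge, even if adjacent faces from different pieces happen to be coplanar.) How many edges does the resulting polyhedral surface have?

37

A regular octahedron: V=6, E=12, F=8.
Attach a heptagonal antiprism (V=14, E=28, F=16) along a 3-gon: merge 3 vertices and 3 edges, delete both glued faces → V=17, E=37, F=22.
Check: V − E + F = 17 − 37 + 22 = 2.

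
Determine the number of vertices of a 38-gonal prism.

76

A prism on an n-gon has two n-gon bases and n rectangular sides: V = 2·38 = 76, E = 3·38 = 114, F = 38 + 2 = 40.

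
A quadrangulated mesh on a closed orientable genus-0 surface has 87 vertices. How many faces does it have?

χ = 2 − 2·0 = 2, and every face is a square so 4F = 2E.
V − E + F = 2 with E = 4F/2 gives 87 − (4/2 − 1)·F = 2, so F = 85 and E = 170.

85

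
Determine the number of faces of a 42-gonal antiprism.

86

An antiprism on an n-gon has two n-gon caps and 2n triangles: V = 2·42 = 84, E = 4·42 = 168, F = 2·42 + 2 = 86.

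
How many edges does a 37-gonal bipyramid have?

111

A bipyramid over an n-gon has 2n triangular faces and n + 2 vertices: V = 37 + 2 = 39, E = 3·37 = 111, F = 2·37 = 74.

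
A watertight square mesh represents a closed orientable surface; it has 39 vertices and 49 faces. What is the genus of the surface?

6

Every face is a square, so 2E = 4·49 = 196, giving E = 98.
χ = V − E + F = 39 − 98 + 49 = -10.
For a closed orientable surface χ = 2 − 2g, so g = (2 − (-10))/2 = 6.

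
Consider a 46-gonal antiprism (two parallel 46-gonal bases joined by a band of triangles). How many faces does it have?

94

An antiprism on an n-gon has two n-gon caps and 2n triangles: V = 2·46 = 92, E = 4·46 = 184, F = 2·46 + 2 = 94.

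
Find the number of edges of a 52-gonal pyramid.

A pyramid on an n-gon base has one n-gon and n triangles: V = 52 + 1 = 53, E = 2·52 = 104, F = 52 + 1 = 53.
Check: V − E + F = 53 − 104 + 53 = 2.

104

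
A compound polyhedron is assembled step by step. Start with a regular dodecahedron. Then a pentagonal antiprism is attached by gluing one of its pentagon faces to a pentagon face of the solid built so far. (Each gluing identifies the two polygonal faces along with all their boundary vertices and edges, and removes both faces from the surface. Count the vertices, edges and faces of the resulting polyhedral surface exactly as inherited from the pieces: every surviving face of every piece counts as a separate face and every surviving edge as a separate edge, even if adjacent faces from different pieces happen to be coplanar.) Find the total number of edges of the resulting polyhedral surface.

45

A regular dodecahedron: V=20, E=30, F=12.
Attach a pentagonal antiprism (V=10, E=20, F=12) along a 5-gon: merge 5 vertices and 5 edges, delete both glued faces → V=25, E=45, F=22.
Check: V − E + F = 25 − 45 + 22 = 2.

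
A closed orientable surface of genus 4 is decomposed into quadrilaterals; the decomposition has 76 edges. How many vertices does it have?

32

χ = 2 − 2·4 = -6, and every face is a square so 4F = 2E.
F = 2E/4 = 38. Then V = -6 + E − F = -6 + 76 − 38 = 32.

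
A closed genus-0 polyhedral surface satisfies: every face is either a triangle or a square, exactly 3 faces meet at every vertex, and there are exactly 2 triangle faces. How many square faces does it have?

Let x be the number of squares; then F = 2 + x.
Edge–face incidences: 2E = 3·2 + 4·x = 6 + 4x.
Every vertex has degree 3, so 3V = 2E.
Euler: V − E + F = 2 ⇒ (2E)/3 − E + (2 + x) = 2.
Multiply by 6: 2·(2E) − 3·(2E) + 6·(2 + x) = 12, i.e. 12 + 6x − (6 + 4x) = 12.
Collecting terms: 2x + 6 = 12, so 2x = 6, so x = 3.
Then 2E = 6 + 4·3 = 18, so E = 9, V = 2E/3 = 6, F = 2 + 3 = 5.

3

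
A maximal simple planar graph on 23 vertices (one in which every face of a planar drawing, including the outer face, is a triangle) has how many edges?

63

In a plane triangulation 3F = 2E and V − E + F = 2, so E = 3V − 6 = 3·23 − 6 = 63.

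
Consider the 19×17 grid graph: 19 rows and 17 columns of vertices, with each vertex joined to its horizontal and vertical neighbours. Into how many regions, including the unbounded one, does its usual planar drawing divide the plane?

The grid has V = 19·17 = 323 vertices and E = 19·16 + 17·18 = 610 edges.
F = 2 − V + E = 2 − 323 + 610 = 289.

289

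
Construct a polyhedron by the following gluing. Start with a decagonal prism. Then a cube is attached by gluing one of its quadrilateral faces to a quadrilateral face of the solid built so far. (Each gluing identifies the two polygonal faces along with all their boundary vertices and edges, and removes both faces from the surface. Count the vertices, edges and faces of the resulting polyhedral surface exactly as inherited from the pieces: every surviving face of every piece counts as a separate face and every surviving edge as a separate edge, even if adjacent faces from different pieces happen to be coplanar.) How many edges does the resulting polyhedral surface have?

38

A decagonal prism: V=20, E=30, F=12.
Attach a cube (V=8, E=12, F=6) along a 4-gon: merge 4 vertices and 4 edges, delete both glued faces → V=24, E=38, F=16.
Check: V − E + F = 24 − 38 + 16 = 2.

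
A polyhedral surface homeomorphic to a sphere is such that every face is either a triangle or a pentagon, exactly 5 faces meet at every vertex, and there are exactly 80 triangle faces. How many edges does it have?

Let x be the number of pentagons; then F = 80 + x.
Edge–face incidences: 2E = 3·80 + 5·x = 240 + 5x.
Every vertex has degree 5, so 5V = 2E.
Euler: V − E + F = 2 ⇒ (2E)/5 − E + (80 + x) = 2.
Multiply by 10: 2·(2E) − 5·(2E) + 10·(80 + x) = 20, i.e. 800 + 10x − 3·(240 + 5x) = 20.
Collecting terms: −5x + 80 = 20, so −5x = −60, so x = 12.
Then 2E = 240 + 5·12 = 300, so E = 150, V = 2E/5 = 60, F = 80 + 12 = 92.

150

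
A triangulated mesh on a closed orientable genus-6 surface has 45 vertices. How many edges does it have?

165

χ = 2 − 2·6 = -10, and every face is a triangle so 3F = 2E.
V − E + F = -10 with E = 3F/2 gives 45 − (3/2 − 1)·F = -10, so F = 110 and E = 165.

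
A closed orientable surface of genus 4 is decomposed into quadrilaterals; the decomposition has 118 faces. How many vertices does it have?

112

χ = 2 − 2·4 = -6, and every face is a square so 4F = 2E.
E = 4·118/2 = 236. Then V = -6 + E − F = -6 + 236 − 118 = 112.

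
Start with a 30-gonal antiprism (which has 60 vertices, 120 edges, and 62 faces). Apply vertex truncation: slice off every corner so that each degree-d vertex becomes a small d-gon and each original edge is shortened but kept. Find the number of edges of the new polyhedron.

Truncation replaces each original edge-end by a new vertex, so V′ = 2E = 240.
Each original edge survives, and each old vertex of degree d contributes d new edges; summing degrees gives Σd = 2E, so E′ = E + 2E = 3E = 360.
Each original face survives and each original vertex becomes one new face: F′ = F + V = 122.

360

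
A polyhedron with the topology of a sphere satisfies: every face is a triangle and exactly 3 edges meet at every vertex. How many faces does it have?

4

Each face has 3 edges and each edge borders two faces, so 2E = 3F.
Each vertex has degree 3, so 3V = 2E and hence V = 3F/3.
Euler: V − E + F = 2 ⇒ (3F/3) − (3F/2) + F = 2.
Multiply by 6: (6 − 9 + 6)F = 12, i.e. 3F = 12.
So F = 4, E = 3·4/2 = 6, V = 3·4/3 = 4.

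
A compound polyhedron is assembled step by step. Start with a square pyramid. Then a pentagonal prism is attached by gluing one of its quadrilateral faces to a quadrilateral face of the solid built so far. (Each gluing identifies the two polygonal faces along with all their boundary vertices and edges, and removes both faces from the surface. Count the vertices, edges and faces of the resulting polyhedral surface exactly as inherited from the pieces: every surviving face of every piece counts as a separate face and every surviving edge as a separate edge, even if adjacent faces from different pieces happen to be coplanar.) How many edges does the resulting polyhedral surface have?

A square pyramid: V=5, E=8, F=5.
Attach a pentagonal prism (V=10, E=15, F=7) along a 4-gon: merge 4 vertices and 4 edges, delete both glued faces → V=11, E=19, F=10.
Check: V − E + F = 11 − 19 + 10 = 2.

19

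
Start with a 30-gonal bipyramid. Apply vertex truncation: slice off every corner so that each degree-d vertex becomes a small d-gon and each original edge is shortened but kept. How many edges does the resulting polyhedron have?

The base solid has V = 32, E = 90, F = 60.
Truncation replaces each original edge-end by a new vertex, so V′ = 2E = 180.
Each original edge survives, and each old vertex of degree d contributes d new edges; summing degrees gives Σd = 2E, so E′ = E + 2E = 3E = 270.
Each original face survives and each original vertex becomes one new face: F′ = F + V = 92.

270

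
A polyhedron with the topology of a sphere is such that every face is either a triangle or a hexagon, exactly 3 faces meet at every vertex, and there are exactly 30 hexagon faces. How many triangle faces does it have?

Let x be the number of triangles; then F = 30 + x.
Edge–face incidences: 2E = 6·30 + 3·x = 180 + 3x.
Every vertex has degree 3, so 3V = 2E.
Euler: V − E + F = 2 ⇒ (2E)/3 − E + (30 + x) = 2.
Multiply by 6: 2·(2E) − 3·(2E) + 6·(30 + x) = 12, i.e. 180 + 6x − (180 + 3x) = 12.
Collecting terms: 3x = 12, so x = 4.
Then 2E = 180 + 3·4 = 192, so E = 96, V = 2E/3 = 64, F = 30 + 4 = 34.

4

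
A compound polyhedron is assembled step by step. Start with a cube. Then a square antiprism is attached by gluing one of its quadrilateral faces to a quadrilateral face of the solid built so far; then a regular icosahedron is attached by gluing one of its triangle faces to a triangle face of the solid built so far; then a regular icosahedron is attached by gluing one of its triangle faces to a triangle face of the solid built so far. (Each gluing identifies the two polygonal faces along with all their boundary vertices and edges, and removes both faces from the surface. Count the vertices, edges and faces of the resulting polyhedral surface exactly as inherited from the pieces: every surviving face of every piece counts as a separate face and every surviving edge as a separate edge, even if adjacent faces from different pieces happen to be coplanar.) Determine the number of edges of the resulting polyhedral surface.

78

A cube: V=8, E=12, F=6.
Attach a square antiprism (V=8, E=16, F=10) along a 4-gon: merge 4 vertices and 4 edges, delete both glued faces → V=12, E=24, F=14.
Attach a regular icosahedron (V=12, E=30, F=20) along a 3-gon: merge 3 vertices and 3 edges, delete both glued faces → V=21, E=51, F=32.
Attach a regular icosahedron (V=12, E=30, F=20) along a 3-gon: merge 3 vertices and 3 edges, delete both glued faces → V=30, E=78, F=50.
Check: V − E + F = 30 − 78 + 50 = 2.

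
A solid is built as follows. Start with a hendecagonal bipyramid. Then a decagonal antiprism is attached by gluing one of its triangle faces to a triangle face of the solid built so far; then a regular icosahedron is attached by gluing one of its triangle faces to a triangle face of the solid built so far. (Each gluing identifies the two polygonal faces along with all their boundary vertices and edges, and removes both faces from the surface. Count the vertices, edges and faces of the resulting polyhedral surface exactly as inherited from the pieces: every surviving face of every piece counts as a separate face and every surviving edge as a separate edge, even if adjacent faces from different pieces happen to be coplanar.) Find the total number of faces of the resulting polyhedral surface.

60

A hendecagonal bipyramid: V=13, E=33, F=22.
Attach a decagonal antiprism (V=20, E=40, F=22) along a 3-gon: merge 3 vertices and 3 edges, delete both glued faces → V=30, E=70, F=42.
Attach a regular icosahedron (V=12, E=30, F=20) along a 3-gon: merge 3 vertices and 3 edges, delete both glued faces → V=39, E=97, F=60.
Check: V − E + F = 39 − 97 + 60 = 2.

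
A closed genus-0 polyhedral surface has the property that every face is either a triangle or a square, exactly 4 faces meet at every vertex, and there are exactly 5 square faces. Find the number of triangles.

Let x be the number of triangles; then F = 5 + x.
Edge–face incidences: 2E = 4·5 + 3·x = 20 + 3x.
Every vertex has degree 4, so 4V = 2E.
Euler: V − E + F = 2 ⇒ (2E)/4 − E + (5 + x) = 2.
Multiply by 8: 2·(2E) − 4·(2E) + 8·(5 + x) = 16, i.e. 40 + 8x − 2·(20 + 3x) = 16.
Collecting terms: 2x = 16, so x = 8.
Then 2E = 20 + 3·8 = 44, so E = 22, V = 2E/4 = 11, F = 5 + 8 = 13.

8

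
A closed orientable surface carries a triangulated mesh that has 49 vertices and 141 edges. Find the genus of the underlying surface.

0

Every face is a triangle and each edge borders two faces, so 3F = 2·141, giving F = 94.
χ = V − E + F = 49 − 141 + 94 = 2.
For a closed orientable surface χ = 2 − 2g, so g = (2 − (2))/2 = 0.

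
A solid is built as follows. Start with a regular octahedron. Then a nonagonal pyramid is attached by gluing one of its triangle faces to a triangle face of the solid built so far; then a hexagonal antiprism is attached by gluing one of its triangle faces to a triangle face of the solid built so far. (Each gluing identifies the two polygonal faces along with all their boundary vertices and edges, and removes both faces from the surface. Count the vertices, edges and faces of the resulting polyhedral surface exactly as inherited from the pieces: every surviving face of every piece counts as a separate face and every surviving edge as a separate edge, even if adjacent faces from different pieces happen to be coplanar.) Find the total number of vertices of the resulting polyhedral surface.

A regular octahedron: V=6, E=12, F=8.
Attach a nonagonal pyramid (V=10, E=18, F=10) along a 3-gon: merge 3 vertices and 3 edges, delete both glued faces → V=13, E=27, F=16.
Attach a hexagonal antiprism (V=12, E=24, F=14) along a 3-gon: merge 3 vertices and 3 edges, delete both glued faces → V=22, E=48, F=28.
Check: V − E + F = 22 − 48 + 28 = 2.

22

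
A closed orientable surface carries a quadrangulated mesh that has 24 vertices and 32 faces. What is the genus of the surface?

5

Every face is a square, so 2E = 4·32 = 128, giving E = 64.
χ = V − E + F = 24 − 64 + 32 = -8.
For a closed orientable surface χ = 2 − 2g, so g = (2 − (-8))/2 = 5.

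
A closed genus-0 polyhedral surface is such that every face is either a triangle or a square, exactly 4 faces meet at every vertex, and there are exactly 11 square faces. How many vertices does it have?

17

Let x be the number of triangles; then F = 11 + x.
Edge–face incidences: 2E = 4·11 + 3·x = 44 + 3x.
Every vertex has degree 4, so 4V = 2E.
Euler: V − E + F = 2 ⇒ (2E)/4 − E + (11 + x) = 2.
Multiply by 8: 2·(2E) − 4·(2E) + 8·(11 + x) = 16, i.e. 88 + 8x − 2·(44 + 3x) = 16.
Collecting terms: 2x = 16, so x = 8.
Then 2E = 44 + 3·8 = 68, so E = 34, V = 2E/4 = 17, F = 11 + 8 = 19.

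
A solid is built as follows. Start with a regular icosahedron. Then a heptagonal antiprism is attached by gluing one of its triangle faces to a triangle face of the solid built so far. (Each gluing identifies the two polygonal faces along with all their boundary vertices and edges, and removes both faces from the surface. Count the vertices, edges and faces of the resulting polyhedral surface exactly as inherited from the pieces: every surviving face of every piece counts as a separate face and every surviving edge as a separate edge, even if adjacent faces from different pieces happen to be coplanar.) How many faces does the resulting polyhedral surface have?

34

A regular icosahedron: V=12, E=30, F=20.
Attach a heptagonal antiprism (V=14, E=28, F=16) along a 3-gon: merge 3 vertices and 3 edges, delete both glued faces → V=23, E=55, F=34.
Check: V − E + F = 23 − 55 + 34 = 2.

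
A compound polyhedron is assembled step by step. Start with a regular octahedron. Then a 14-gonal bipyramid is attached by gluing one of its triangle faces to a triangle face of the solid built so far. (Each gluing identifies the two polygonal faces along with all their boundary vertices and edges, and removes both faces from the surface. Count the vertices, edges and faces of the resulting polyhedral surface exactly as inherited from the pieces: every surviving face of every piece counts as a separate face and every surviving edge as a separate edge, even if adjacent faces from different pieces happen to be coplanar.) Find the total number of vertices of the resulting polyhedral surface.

19

A regular octahedron: V=6, E=12, F=8.
Attach a 14-gonal bipyramid (V=16, E=42, F=28) along a 3-gon: merge 3 vertices and 3 edges, delete both glued faces → V=19, E=51, F=34.
Check: V − E + F = 19 − 51 + 34 = 2.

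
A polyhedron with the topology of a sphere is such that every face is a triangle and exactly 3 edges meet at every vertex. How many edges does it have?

Each face has 3 edges and each edge borders two faces, so 2E = 3F.
Each vertex has degree 3, so 3V = 2E and hence V = 3F/3.
Euler: V − E + F = 2 ⇒ (3F/3) − (3F/2) + F = 2.
Multiply by 6: (6 − 9 + 6)F = 12, i.e. 3F = 12.
So F = 4, E = 3·4/2 = 6, V = 3·4/3 = 4.

6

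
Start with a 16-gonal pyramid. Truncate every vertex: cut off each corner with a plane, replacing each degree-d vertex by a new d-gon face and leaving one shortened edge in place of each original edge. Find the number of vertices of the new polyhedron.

64

The base solid has V = 17, E = 32, F = 17.
Truncation replaces each original edge-end by a new vertex, so V′ = 2E = 64.
Each original edge survives, and each old vertex of degree d contributes d new edges; summing degrees gives Σd = 2E, so E′ = E + 2E = 3E = 96.
Each original face survives and each original vertex becomes one new face: F′ = F + V = 34.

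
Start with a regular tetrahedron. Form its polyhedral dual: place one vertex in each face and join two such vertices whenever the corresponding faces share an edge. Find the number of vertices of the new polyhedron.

4

The base solid has V = 4, E = 6, F = 4.
The dual swaps V and F and preserves E: V′ = F = 4, E′ = E = 6, F′ = V = 4.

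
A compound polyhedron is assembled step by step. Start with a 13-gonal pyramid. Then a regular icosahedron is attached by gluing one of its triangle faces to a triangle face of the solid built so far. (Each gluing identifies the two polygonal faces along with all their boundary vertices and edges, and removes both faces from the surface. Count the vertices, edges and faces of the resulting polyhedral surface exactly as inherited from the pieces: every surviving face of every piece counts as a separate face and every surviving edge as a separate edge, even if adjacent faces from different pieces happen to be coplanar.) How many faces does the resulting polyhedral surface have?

32

A 13-gonal pyramid: V=14, E=26, F=14.
Attach a regular icosahedron (V=12, E=30, F=20) along a 3-gon: merge 3 vertices and 3 edges, delete both glued faces → V=23, E=53, F=32.
Check: V − E + F = 23 − 53 + 32 = 2.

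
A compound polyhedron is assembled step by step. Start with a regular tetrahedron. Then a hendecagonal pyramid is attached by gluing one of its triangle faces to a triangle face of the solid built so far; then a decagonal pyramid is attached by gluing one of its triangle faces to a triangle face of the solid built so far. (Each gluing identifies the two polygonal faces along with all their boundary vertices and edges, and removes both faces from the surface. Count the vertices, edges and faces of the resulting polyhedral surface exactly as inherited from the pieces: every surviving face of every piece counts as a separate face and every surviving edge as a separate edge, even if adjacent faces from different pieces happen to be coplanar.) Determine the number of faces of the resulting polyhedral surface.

23

A regular tetrahedron: V=4, E=6, F=4.
Attach a hendecagonal pyramid (V=12, E=22, F=12) along a 3-gon: merge 3 vertices and 3 edges, delete both glued faces → V=13, E=25, F=14.
Attach a decagonal pyramid (V=11, E=20, F=11) along a 3-gon: merge 3 vertices and 3 edges, delete both glued faces → V=21, E=42, F=23.
Check: V − E + F = 21 − 42 + 23 = 2.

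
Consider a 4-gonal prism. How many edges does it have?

12

A prism on an n-gon has two n-gon bases and n rectangular sides: V = 2·4 = 8, E = 3·4 = 12, F = 4 + 2 = 6.
Check: V − E + F = 8 − 12 + 6 = 2.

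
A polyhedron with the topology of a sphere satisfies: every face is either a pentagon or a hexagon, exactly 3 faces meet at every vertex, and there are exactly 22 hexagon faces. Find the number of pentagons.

Let x be the number of pentagons; then F = 22 + x.
Edge–face incidences: 2E = 6·22 + 5·x = 132 + 5x.
Every vertex has degree 3, so 3V = 2E.
Euler: V − E + F = 2 ⇒ (2E)/3 − E + (22 + x) = 2.
Multiply by 6: 2·(2E) − 3·(2E) + 6·(22 + x) = 12, i.e. 132 + 6x − (132 + 5x) = 12.
Collecting terms: x = 12.
Then 2E = 132 + 5·12 = 192, so E = 96, V = 2E/3 = 64, F = 22 + 12 = 34.

12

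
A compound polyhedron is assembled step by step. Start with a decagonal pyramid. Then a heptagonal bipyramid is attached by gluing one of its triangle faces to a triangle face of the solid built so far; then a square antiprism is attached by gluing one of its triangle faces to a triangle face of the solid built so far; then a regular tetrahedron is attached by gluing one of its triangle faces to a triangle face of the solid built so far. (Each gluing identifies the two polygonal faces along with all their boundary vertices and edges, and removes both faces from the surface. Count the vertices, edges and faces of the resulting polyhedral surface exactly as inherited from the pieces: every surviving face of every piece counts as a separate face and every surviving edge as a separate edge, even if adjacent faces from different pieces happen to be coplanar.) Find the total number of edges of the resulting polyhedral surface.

A decagonal pyramid: V=11, E=20, F=11.
Attach a heptagonal bipyramid (V=9, E=21, F=14) along a 3-gon: merge 3 vertices and 3 edges, delete both glued faces → V=17, E=38, F=23.
Attach a square antiprism (V=8, E=16, F=10) along a 3-gon: merge 3 vertices and 3 edges, delete both glued faces → V=22, E=51, F=31.
Attach a regular tetrahedron (V=4, E=6, F=4) along a 3-gon: merge 3 vertices and 3 edges, delete both glued faces → V=23, E=54, F=33.
Check: V − E + F = 23 − 54 + 33 = 2.

54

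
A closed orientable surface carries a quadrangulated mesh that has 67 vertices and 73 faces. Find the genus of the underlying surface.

Every face is a square, so 2E = 4·73 = 292, giving E = 146.
χ = V − E + F = 67 − 146 + 73 = -6.
For a closed orientable surface χ = 2 − 2g, so g = (2 − (-6))/2 = 4.

4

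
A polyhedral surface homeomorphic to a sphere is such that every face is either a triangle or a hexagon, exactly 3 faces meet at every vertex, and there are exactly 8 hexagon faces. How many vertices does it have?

Let x be the number of triangles; then F = 8 + x.
Edge–face incidences: 2E = 6·8 + 3·x = 48 + 3x.
Every vertex has degree 3, so 3V = 2E.
Euler: V − E + F = 2 ⇒ (2E)/3 − E + (8 + x) = 2.
Multiply by 6: 2·(2E) − 3·(2E) + 6·(8 + x) = 12, i.e. 48 + 6x − (48 + 3x) = 12.
Collecting terms: 3x = 12, so x = 4.
Then 2E = 48 + 3·4 = 60, so E = 30, V = 2E/3 = 20, F = 8 + 4 = 12.

20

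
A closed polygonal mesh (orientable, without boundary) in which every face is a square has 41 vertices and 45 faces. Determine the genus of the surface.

Every face is a square, so 2E = 4·45 = 180, giving E = 90.
χ = V − E + F = 41 − 90 + 45 = -4.
For a closed orientable surface χ = 2 − 2g, so g = (2 − (-4))/2 = 3.

3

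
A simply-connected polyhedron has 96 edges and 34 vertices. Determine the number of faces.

Here V − E + F = 2.
F = 2 − V + E = 2 − 34 + 96 = 64.

64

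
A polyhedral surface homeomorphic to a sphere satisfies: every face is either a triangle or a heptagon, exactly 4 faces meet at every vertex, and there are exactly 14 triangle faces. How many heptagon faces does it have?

Let x be the number of heptagons; then F = 14 + x.
Edge–face incidences: 2E = 3·14 + 7·x = 42 + 7x.
Every vertex has degree 4, so 4V = 2E.
Euler: V − E + F = 2 ⇒ (2E)/4 − E + (14 + x) = 2.
Multiply by 8: 2·(2E) − 4·(2E) + 8·(14 + x) = 16, i.e. 112 + 8x − 2·(42 + 7x) = 16.
Collecting terms: −6x + 28 = 16, so −6x = −12, so x = 2.
Then 2E = 42 + 7·2 = 56, so E = 28, V = 2E/4 = 14, F = 14 + 2 = 16.

2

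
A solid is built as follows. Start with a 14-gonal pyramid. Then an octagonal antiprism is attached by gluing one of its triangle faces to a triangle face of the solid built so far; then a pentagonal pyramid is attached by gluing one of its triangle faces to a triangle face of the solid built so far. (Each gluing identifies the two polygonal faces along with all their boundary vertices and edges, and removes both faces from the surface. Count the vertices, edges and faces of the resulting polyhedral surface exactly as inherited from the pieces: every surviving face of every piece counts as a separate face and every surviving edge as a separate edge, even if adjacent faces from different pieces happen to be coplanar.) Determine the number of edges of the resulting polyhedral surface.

A 14-gonal pyramid: V=15, E=28, F=15.
Attach an octagonal antiprism (V=16, E=32, F=18) along a 3-gon: merge 3 vertices and 3 edges, delete both glued faces → V=28, E=57, F=31.
Attach a pentagonal pyramid (V=6, E=10, F=6) along a 3-gon: merge 3 vertices and 3 edges, delete both glued faces → V=31, E=64, F=35.
Check: V − E + F = 31 − 64 + 35 = 2.

64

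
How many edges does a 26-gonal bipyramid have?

A bipyramid over an n-gon has 2n triangular faces and n + 2 vertices: V = 26 + 2 = 28, E = 3·26 = 78, F = 2·26 = 52.
Check: V − E + F = 28 − 78 + 52 = 2.

78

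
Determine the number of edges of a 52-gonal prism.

156

A prism on an n-gon has two n-gon bases and n rectangular sides: V = 2·52 = 104, E = 3·52 = 156, F = 52 + 2 = 54.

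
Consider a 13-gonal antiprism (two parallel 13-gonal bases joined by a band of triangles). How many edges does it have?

An antiprism on an n-gon has two n-gon caps and 2n triangles: V = 2·13 = 26, E = 4·13 = 52, F = 2·13 + 2 = 28.
Check: V − E + F = 26 − 52 + 28 = 2.

52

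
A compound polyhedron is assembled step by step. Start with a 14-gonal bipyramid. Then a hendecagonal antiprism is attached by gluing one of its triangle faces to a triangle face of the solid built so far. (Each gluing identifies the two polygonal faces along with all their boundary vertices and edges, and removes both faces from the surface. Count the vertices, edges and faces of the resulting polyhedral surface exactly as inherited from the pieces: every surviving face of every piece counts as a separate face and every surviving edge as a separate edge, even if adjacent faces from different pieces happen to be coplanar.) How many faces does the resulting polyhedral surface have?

50

A 14-gonal bipyramid: V=16, E=42, F=28.
Attach a hendecagonal antiprism (V=22, E=44, F=24) along a 3-gon: merge 3 vertices and 3 edges, delete both glued faces → V=35, E=83, F=50.
Check: V − E + F = 35 − 83 + 50 = 2.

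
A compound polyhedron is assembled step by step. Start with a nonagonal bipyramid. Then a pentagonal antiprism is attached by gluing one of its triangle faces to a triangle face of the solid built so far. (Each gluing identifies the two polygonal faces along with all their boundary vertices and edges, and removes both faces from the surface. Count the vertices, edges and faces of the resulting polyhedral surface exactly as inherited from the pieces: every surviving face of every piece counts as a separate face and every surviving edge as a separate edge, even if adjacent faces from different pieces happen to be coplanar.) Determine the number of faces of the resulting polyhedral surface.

A nonagonal bipyramid: V=11, E=27, F=18.
Attach a pentagonal antiprism (V=10, E=20, F=12) along a 3-gon: merge 3 vertices and 3 edges, delete both glued faces → V=18, E=44, F=28.
Check: V − E + F = 18 − 44 + 28 = 2.

28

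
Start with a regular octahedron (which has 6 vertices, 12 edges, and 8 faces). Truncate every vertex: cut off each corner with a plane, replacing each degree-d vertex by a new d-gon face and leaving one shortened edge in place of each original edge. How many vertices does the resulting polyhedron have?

24

Truncation replaces each original edge-end by a new vertex, so V′ = 2E = 24.
Each original edge survives, and each old vertex of degree d contributes d new edges; summing degrees gives Σd = 2E, so E′ = E + 2E = 3E = 36.
Each original face survives and each original vertex becomes one new face: F′ = F + V = 14.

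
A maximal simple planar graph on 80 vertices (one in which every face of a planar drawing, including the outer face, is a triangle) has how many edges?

In a plane triangulation 3F = 2E and V − E + F = 2, so E = 3V − 6 = 3·80 − 6 = 234.

234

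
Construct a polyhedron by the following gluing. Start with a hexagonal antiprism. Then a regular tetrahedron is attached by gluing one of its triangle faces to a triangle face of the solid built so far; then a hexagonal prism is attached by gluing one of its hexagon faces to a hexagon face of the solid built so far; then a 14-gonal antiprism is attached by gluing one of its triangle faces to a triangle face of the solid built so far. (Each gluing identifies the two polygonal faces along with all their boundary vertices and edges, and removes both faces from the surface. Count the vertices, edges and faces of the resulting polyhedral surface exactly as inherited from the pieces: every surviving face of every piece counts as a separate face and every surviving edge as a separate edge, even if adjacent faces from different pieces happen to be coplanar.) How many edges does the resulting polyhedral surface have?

A hexagonal antiprism: V=12, E=24, F=14.
Attach a regular tetrahedron (V=4, E=6, F=4) along a 3-gon: merge 3 vertices and 3 edges, delete both glued faces → V=13, E=27, F=16.
Attach a hexagonal prism (V=12, E=18, F=8) along a 6-gon: merge 6 vertices and 6 edges, delete both glued faces → V=19, E=39, F=22.
Attach a 14-gonal antiprism (V=28, E=56, F=30) along a 3-gon: merge 3 vertices and 3 edges, delete both glued faces → V=44, E=92, F=50.
Check: V − E + F = 44 − 92 + 50 = 2.

92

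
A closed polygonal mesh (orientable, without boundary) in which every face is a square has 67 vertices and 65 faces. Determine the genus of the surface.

0

Every face is a square, so 2E = 4·65 = 260, giving E = 130.
χ = V − E + F = 67 − 130 + 65 = 2.
For a closed orientable surface χ = 2 − 2g, so g = (2 − (2))/2 = 0.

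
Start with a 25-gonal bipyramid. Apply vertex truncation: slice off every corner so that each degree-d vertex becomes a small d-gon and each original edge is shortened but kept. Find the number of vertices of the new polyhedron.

150

The base solid has V = 27, E = 75, F = 50.
Truncation replaces each original edge-end by a new vertex, so V′ = 2E = 150.
Each original edge survives, and each old vertex of degree d contributes d new edges; summing degrees gives Σd = 2E, so E′ = E + 2E = 3E = 225.
Each original face survives and each original vertex becomes one new face: F′ = F + V = 77.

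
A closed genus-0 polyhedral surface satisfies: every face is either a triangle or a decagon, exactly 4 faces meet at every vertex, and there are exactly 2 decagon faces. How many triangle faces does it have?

20

Let x be the number of triangles; then F = 2 + x.
Edge–face incidences: 2E = 10·2 + 3·x = 20 + 3x.
Every vertex has degree 4, so 4V = 2E.
Euler: V − E + F = 2 ⇒ (2E)/4 − E + (2 + x) = 2.
Multiply by 8: 2·(2E) − 4·(2E) + 8·(2 + x) = 16, i.e. 16 + 8x − 2·(20 + 3x) = 16.
Collecting terms: 2x − 24 = 16, so 2x = 40, so x = 20.
Then 2E = 20 + 3·20 = 80, so E = 40, V = 2E/4 = 20, F = 2 + 20 = 22.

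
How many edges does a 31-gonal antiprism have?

124

An antiprism on an n-gon has two n-gon caps and 2n triangles: V = 2·31 = 62, E = 4·31 = 124, F = 2·31 + 2 = 64.
Check: V − E + F = 62 − 124 + 64 = 2.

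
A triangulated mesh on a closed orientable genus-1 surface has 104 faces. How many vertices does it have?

52

χ = 2 − 2·1 = 0, and every face is a triangle so 3F = 2E.
E = 3·104/2 = 156. Then V = 0 + E − F = 0 + 156 − 104 = 52.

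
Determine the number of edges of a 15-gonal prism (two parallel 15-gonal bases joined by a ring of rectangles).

A prism on an n-gon has two n-gon bases and n rectangular sides: V = 2·15 = 30, E = 3·15 = 45, F = 15 + 2 = 17.
Check: V − E + F = 30 − 45 + 17 = 2.

45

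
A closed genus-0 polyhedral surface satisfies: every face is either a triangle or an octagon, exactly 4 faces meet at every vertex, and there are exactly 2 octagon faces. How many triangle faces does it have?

16

Let x be the number of triangles; then F = 2 + x.
Edge–face incidences: 2E = 8·2 + 3·x = 16 + 3x.
Every vertex has degree 4, so 4V = 2E.
Euler: V − E + F = 2 ⇒ (2E)/4 − E + (2 + x) = 2.
Multiply by 8: 2·(2E) − 4·(2E) + 8·(2 + x) = 16, i.e. 16 + 8x − 2·(16 + 3x) = 16.
Collecting terms: 2x − 16 = 16, so 2x = 32, so x = 16.
Then 2E = 16 + 3·16 = 64, so E = 32, V = 2E/4 = 16, F = 2 + 16 = 18.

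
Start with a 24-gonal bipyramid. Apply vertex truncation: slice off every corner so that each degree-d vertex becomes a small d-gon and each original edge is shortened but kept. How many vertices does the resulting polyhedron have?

144

The base solid has V = 26, E = 72, F = 48.
Truncation replaces each original edge-end by a new vertex, so V′ = 2E = 144.
Each original edge survives, and each old vertex of degree d contributes d new edges; summing degrees gives Σd = 2E, so E′ = E + 2E = 3E = 216.
Each original face survives and each original vertex becomes one new face: F′ = F + V = 74.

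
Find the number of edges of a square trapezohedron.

The n-trapezohedron (dual of the n-antiprism) has V = 2·4 + 2 = 10, E = 4·4 = 16, F = 2·4 = 8.

16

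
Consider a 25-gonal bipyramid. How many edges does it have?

75

A bipyramid over an n-gon has 2n triangular faces and n + 2 vertices: V = 25 + 2 = 27, E = 3·25 = 75, F = 2·25 = 50.
Check: V − E + F = 27 − 75 + 50 = 2.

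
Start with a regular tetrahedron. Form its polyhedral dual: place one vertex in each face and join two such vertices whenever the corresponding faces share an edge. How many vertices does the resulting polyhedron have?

The base solid has V = 4, E = 6, F = 4.
The dual swaps V and F and preserves E: V′ = F = 4, E′ = E = 6, F′ = V = 4.

4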